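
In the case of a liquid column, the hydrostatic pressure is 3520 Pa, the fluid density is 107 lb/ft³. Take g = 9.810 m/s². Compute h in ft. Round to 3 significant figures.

Solving P = ρ·g·h for h: h = P/(ρ·g).
P = 3520 Pa; ρ = 107 lb/ft³ = 1714 kg/m³; g = 9.810 m/s².
h = 0.2093 m
0.2093 m × (1 ft / 0.3048 m) = 0.6868 ft

0.687 ft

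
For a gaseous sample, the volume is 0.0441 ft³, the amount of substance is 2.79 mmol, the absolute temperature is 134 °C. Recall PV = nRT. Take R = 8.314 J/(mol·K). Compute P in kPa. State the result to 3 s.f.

7.56 kPa

P is given directly by: P = nRT/V.
V = 0.0441 ft³ = 0.001249 m³; n = 2.79 mmol = 0.002790 mol; T = 134 °C = 407.1 K; R = 8.314 J/(mol·K).
P = 7563 Pa
7563 Pa × (1 kPa / 1000 Pa) = 7.563 kPa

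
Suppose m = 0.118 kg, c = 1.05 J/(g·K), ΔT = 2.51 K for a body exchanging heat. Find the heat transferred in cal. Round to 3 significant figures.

Directly: Q = mcΔT.
m = 0.118 kg; c = 1.05 J/(g·K) = 1050 J/(kg·K); ΔT = 2.51 K.
Q = 311.0 J
311.0 J × (1 cal / 4.184 J) = 74.33 cal

74.3 cal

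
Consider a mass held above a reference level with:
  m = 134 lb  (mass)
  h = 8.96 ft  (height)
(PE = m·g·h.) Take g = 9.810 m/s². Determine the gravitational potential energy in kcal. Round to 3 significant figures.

Directly: PE = mgh.
m = 134 lb = 60.78 kg; h = 8.96 ft = 2.731 m; g = 9.810 m/s².
PE = 1628 J  (the unit combination reduces to kg·m²/s² = J)
1628 J × (1 kcal / 4184 J) = 0.3892 kcal

0.389 kcal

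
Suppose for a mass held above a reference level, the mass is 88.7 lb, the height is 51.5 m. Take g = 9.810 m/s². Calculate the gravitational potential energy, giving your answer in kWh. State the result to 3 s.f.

Directly: PE = mgh.
m = 88.7 lb = 40.23 kg; h = 51.5 m; g = 9.810 m/s².
PE = 20327 J
20327 J × (1 kWh / 3.600×10^6 J) = 0.005646 kWh

0.00565 kWh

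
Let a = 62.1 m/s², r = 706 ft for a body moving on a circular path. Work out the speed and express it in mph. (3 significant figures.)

259 mph

Solving a = v²/r for v: v = √(a·r).
a = 62.1 m/s²; r = 706 ft = 215.2 m.
v = 115.6 m/s
115.6 m/s × (1 mph / 0.4470 m/s) = 258.6 mph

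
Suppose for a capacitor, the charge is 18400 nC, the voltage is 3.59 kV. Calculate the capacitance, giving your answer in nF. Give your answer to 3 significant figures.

C is given directly by: C = Q/V.
Q = 18400 nC = 1.840×10^-5 C; V = 3.59 kV = 3590 V.
C = 5.125×10^-9 F
5.125×10^-9 F × (1 nF / 1.000×10^-9 F) = 5.125 nF

5.13 nF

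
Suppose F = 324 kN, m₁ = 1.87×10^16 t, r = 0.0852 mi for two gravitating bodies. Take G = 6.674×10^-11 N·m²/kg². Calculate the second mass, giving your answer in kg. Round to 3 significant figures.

4.88 kg

Rearranging: m₂ = F·r²/(G·m₁).
F = 324 kN = 3.240×10^5 N; m₁ = 1.87×10^16 t = 1.870×10^19 kg; r = 0.0852 mi = 137.1 m; G = 6.674×10^-11 N·m²/kg².
m₂ = 4.881 kg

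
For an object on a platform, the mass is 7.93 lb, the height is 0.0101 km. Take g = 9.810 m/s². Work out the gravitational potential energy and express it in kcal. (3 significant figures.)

0.0852 kcal

Directly: PE = mgh.
m = 7.93 lb = 3.597 kg; h = 0.0101 km = 10.10 m; g = 9.810 m/s².
PE = 356.4 J
356.4 J × (1 kcal / 4184 J) = 0.08518 kcal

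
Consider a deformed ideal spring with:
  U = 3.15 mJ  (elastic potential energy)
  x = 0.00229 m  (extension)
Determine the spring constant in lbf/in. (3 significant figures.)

Rearranging U = ½k·x² for k: k = 2U/x².
U = 3.15 mJ = 0.003150 J; x = 0.00229 m.
k = 1201 N/m
1201 N/m × (1 lbf/in / 175.1 N/m) = 6.860 lbf/in

6.86 lbf/in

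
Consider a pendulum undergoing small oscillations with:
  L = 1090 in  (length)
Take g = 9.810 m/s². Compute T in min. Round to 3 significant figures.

0.176 min

Directly: T = 2π√(L/g).
L = 1090 in = 27.69 m; g = 9.810 m/s².
T = 10.56 s
10.56 s × (1 min / 60.00 s) = 0.1759 min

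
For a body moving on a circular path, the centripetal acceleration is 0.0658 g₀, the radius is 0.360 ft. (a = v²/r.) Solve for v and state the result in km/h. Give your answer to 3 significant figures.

Rearranging: v = √(a·r).
a = 0.0658 g₀ = 0.6453 m/s²; r = 0.360 ft = 0.1097 m.
v = 0.2661 m/s
0.2661 m/s × (1 km/h / 0.2778 m/s) = 0.9579 km/h

0.958 km/h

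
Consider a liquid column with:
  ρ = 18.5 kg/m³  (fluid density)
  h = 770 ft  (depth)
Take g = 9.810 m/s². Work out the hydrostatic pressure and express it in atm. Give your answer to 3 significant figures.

0.420 atm

Directly: P = ρgh.
ρ = 18.5 kg/m³; h = 770 ft = 234.7 m; g = 9.810 m/s².
P = 42594 Pa
42594 Pa × (1 atm / 1.013×10^5 Pa) = 0.4204 atm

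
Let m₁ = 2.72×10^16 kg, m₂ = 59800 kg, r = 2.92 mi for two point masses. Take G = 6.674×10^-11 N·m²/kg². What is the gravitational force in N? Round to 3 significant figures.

From Newton's law of gravitation: F = Gm₁m₂/r².
m₁ = 2.72×10^16 kg; m₂ = 59800 kg; r = 2.92 mi = 4699 m; G = 6.674×10^-11 N·m²/kg².
F = 4916 N

4920 N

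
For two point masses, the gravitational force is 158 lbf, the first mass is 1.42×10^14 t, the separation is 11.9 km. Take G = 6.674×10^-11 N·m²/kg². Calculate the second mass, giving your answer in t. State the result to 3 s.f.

Rearranging: m₂ = F·r²/(G·m₁).
F = 158 lbf = 702.8 N; m₁ = 1.42×10^14 t = 1.420×10^17 kg; r = 11.9 km = 11900 m; G = 6.674×10^-11 N·m²/kg².
m₂ = 10502 kg
10502 kg × (1 t / 1000 kg) = 10.50 t

10.5 t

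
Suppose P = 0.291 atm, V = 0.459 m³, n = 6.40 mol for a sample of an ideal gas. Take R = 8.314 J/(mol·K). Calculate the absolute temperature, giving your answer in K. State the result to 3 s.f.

Rearranging PV = nRT for T: T = PV/(nR).
P = 0.291 atm = 29486 Pa; V = 0.459 m³; n = 6.40 mol; R = 8.314 J/(mol·K).
T = 254.4 K

254 K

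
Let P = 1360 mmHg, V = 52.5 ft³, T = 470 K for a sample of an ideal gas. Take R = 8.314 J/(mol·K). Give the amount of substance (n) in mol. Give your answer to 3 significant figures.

From the ideal-gas law: n = PV/(RT).
P = 1360 mmHg = 1.813×10^5 Pa; V = 52.5 ft³ = 1.487 m³; T = 470 K; R = 8.314 J/(mol·K).
n = 68.98 mol

69.0 mol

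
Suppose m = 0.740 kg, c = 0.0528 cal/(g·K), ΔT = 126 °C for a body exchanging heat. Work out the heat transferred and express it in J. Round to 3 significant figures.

20600 J

Q is given directly by: Q = mcΔT.
m = 0.740 kg; c = 0.0528 cal/(g·K) = 220.9 J/(kg·K); ΔT = 126 °C = 126.0 K.
Q = 20598 J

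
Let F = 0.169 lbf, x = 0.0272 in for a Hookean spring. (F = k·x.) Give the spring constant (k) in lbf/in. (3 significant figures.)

6.21 lbf/in

Rearranging: k = F/x.
F = 0.169 lbf = 0.7517 N; x = 0.0272 in = 6.909×10^-4 m.
k = 1088 N/m
1088 N/m × (1 lbf/in / 175.1 N/m) = 6.213 lbf/in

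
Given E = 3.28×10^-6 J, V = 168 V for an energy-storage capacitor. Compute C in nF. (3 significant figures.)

Rearranging E = ½C·V² for C: C = 2E/V².
E = 3.28×10^-6 J; V = 168 V.
C = 2.324×10^-10 F
2.324×10^-10 F × (1 nF / 1.000×10^-9 F) = 0.2324 nF

0.232 nF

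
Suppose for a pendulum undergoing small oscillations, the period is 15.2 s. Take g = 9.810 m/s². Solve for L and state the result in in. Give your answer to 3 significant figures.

Solving T = 2π√(L/g) for L: L = g·(T/2π)².
T = 15.2 s; g = 9.810 m/s².
L = 57.41 m
57.41 m × (1 in / 0.02540 m) = 2260 in

2260 in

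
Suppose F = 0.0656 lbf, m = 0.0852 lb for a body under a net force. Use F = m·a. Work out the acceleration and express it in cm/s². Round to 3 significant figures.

Solving F = m·a for a: a = F/m.
F = 0.0656 lbf = 0.2918 N; m = 0.0852 lb = 0.03865 kg.
a = 7.551 m/s²
7.551 m/s² × (1 cm/s² / 0.01000 m/s²) = 755.1 cm/s²

755 cm/s²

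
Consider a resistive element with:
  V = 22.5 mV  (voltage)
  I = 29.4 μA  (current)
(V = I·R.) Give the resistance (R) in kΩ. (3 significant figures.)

From Ohm's law: R = V/I.
V = 22.5 mV = 0.02250 V; I = 29.4 μA = 2.940×10^-5 A.
R = 765.3 Ω
765.3 Ω × (1 kΩ / 1000 Ω) = 0.7653 kΩ

0.765 kΩ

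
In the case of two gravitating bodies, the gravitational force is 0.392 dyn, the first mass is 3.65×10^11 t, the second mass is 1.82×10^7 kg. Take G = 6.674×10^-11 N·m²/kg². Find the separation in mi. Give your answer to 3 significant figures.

2.09×10^5 mi

Rearranging: r = √(G·m₁m₂/F).
F = 0.392 dyn = 3.920×10^-6 N; m₁ = 3.65×10^11 t = 3.650×10^14 kg; m₂ = 1.82×10^7 kg; G = 6.674×10^-11 N·m²/kg².
r = 3.363×10^8 m
3.363×10^8 m × (1 mi / 1609 m) = 2.090×10^5 mi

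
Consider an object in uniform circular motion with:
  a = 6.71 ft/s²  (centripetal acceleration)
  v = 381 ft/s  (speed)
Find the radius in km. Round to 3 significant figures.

6.59 km

Rearranging: r = v²/a.
a = 6.71 ft/s² = 2.045 m/s²; v = 381 ft/s = 116.1 m/s.
r = 6594 m
6594 m × (1 km / 1000 m) = 6.594 km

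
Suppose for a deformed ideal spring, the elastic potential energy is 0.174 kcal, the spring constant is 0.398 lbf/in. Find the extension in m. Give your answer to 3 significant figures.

Rearranging U = ½k·x² for x: x = √(2U/k).
U = 0.174 kcal = 728.0 J; k = 0.398 lbf/in = 69.70 N/m.
x = 4.571 m

4.57 m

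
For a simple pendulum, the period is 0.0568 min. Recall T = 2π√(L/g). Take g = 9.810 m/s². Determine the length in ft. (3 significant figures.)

9.47 ft

Solving T = 2π√(L/g) for L: L = g·(T/2π)².
T = 0.0568 min = 3.408 s; g = 9.810 m/s².
L = 2.886 m
2.886 m × (1 ft / 0.3048 m) = 9.469 ft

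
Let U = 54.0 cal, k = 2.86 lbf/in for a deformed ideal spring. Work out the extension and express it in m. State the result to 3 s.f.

Rearranging U = ½k·x² for x: x = √(2U/k).
U = 54.0 cal = 225.9 J; k = 2.86 lbf/in = 500.9 N/m.
x = 0.9498 m

0.950 m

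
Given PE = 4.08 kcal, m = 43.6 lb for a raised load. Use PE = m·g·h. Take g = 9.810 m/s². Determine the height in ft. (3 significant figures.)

Rearranging: h = PE/(m·g).
PE = 4.08 kcal = 17071 J; m = 43.6 lb = 19.78 kg; g = 9.810 m/s².
h = 87.99 m
87.99 m × (1 ft / 0.3048 m) = 288.7 ft

289 ft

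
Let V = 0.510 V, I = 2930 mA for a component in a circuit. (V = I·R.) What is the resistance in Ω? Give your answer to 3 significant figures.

0.174 Ω

Rearranging V = I·R for R: R = V/I.
V = 0.510 V; I = 2930 mA = 2.930 A.
R = 0.1741 Ω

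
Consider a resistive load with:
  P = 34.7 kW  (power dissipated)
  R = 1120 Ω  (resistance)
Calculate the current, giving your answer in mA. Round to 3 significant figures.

Rearranging P = I²R for I: I = √(P/R).
P = 34.7 kW = 34700 W; R = 1120 Ω.
I = 5.566 A
5.566 A × (1 mA / 0.001000 A) = 5566 mA

5570 mA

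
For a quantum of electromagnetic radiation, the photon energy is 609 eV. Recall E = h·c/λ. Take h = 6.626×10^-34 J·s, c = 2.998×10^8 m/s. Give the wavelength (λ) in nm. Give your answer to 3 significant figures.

Solving E = h·c/λ for λ: λ = hc/E.
E = 609 eV = 9.757×10^-17 J; h = 6.626×10^-34 J·s; c = 2.998×10^8 m/s.
λ = 2.036×10^-9 m
2.036×10^-9 m × (1 nm / 1.000×10^-9 m) = 2.036 nm

2.04 nm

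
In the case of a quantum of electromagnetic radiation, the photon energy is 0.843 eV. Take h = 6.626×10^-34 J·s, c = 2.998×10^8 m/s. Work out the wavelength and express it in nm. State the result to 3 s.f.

Rearranging E = h·c/λ for λ: λ = hc/E.
E = 0.843 eV = 1.351×10^-19 J; h = 6.626×10^-34 J·s; c = 2.998×10^8 m/s.
λ = 1.471×10^-6 m
1.471×10^-6 m × (1 nm / 1.000×10^-9 m) = 1471 nm

1470 nm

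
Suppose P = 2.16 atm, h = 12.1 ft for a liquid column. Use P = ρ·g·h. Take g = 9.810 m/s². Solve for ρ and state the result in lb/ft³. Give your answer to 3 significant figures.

378 lb/ft³

Rearranging P = ρ·g·h for ρ: ρ = P/(g·h).
P = 2.16 atm = 2.189×10^5 Pa; h = 12.1 ft = 3.688 m; g = 9.810 m/s².
ρ = 6049 kg/m³
6049 kg/m³ × (1 lb/ft³ / 16.02 kg/m³) = 377.6 lb/ft³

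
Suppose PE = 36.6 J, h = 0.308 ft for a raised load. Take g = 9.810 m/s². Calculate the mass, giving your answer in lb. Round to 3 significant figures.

87.6 lb

Rearranging PE = m·g·h for m: m = PE/(g·h).
PE = 36.6 J; h = 0.308 ft = 0.09388 m; g = 9.810 m/s².
m = 39.74 kg
39.74 kg × (1 lb / 0.4536 kg) = 87.62 lb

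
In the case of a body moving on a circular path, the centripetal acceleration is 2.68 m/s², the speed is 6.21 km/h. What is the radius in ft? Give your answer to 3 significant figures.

3.64 ft

Rearranging a = v²/r for r: r = v²/a.
a = 2.68 m/s²; v = 6.21 km/h = 1.725 m/s.
r = 1.110 m
1.110 m × (1 ft / 0.3048 m) = 3.643 ft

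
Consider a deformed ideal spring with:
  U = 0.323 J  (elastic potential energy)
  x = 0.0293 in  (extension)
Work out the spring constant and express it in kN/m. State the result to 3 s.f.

1170 kN/m

Rearranging U = ½k·x² for k: k = 2U/x².
U = 0.323 J; x = 0.0293 in = 7.442×10^-4 m.
k = 1.166×10^6 N/m
1.166×10^6 N/m × (1 kN/m / 1000 N/m) = 1166 kN/m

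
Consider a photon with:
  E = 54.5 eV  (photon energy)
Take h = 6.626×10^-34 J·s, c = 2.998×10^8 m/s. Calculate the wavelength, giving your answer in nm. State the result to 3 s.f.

22.7 nm

Rearranging: λ = hc/E.
E = 54.5 eV = 8.732×10^-18 J; h = 6.626×10^-34 J·s; c = 2.998×10^8 m/s.
λ = 2.275×10^-8 m
2.275×10^-8 m × (1 nm / 1.000×10^-9 m) = 22.75 nm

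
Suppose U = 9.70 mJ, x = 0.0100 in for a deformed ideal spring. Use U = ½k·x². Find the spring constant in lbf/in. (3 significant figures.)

1720 lbf/in

Solving U = ½k·x² for k: k = 2U/x².
U = 9.70 mJ = 0.009700 J; x = 0.0100 in = 2.540×10^-4 m.
k = 3.007×10^5 N/m
3.007×10^5 N/m × (1 lbf/in / 175.1 N/m) = 1717 lbf/in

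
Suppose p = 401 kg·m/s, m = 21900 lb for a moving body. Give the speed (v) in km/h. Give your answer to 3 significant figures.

Rearranging: v = p/m.
p = 401 kg·m/s; m = 21900 lb = 9934 kg.
v = 0.04037 m/s
0.04037 m/s × (1 km/h / 0.2778 m/s) = 0.1453 km/h

0.145 km/h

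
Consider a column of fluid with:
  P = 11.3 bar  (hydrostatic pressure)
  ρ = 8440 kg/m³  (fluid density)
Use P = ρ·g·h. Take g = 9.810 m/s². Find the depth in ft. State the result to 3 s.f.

44.8 ft

Solving P = ρ·g·h for h: h = P/(ρ·g).
P = 11.3 bar = 1.130×10^6 Pa; ρ = 8440 kg/m³; g = 9.810 m/s².
h = 13.65 m
13.65 m × (1 ft / 0.3048 m) = 44.78 ft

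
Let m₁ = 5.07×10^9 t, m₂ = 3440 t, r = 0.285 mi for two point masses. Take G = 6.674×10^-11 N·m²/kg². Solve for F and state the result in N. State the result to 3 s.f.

From Newton's law of gravitation: F = Gm₁m₂/r².
m₁ = 5.07×10^9 t = 5.070×10^12 kg; m₂ = 3440 t = 3.440×10^6 kg; r = 0.285 mi = 458.7 m; G = 6.674×10^-11 N·m²/kg².
F = 5533 N

5530 N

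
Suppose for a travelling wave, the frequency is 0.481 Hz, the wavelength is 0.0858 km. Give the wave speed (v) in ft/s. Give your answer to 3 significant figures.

135 ft/s

v is given directly by: v = fλ.
f = 0.481 Hz; λ = 0.0858 km = 85.80 m.
v = 41.27 m/s
41.27 m/s × (1 ft/s / 0.3048 m/s) = 135.4 ft/s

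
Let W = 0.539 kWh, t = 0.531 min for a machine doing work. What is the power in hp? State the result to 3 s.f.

Directly: P = W/t.
W = 0.539 kWh = 1.940×10^6 J; t = 0.531 min = 31.86 s.
P = 60904 W
60904 W × (1 hp / 745.7 W) = 81.67 hp

81.7 hp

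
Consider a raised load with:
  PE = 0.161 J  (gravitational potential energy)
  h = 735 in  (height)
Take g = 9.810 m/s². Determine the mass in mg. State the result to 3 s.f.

879 mg

Rearranging PE = m·g·h for m: m = PE/(g·h).
PE = 0.161 J; h = 735 in = 18.67 m; g = 9.810 m/s².
m = 8.791×10^-4 kg
8.791×10^-4 kg × (1 mg / 1.000×10^-6 kg) = 879.1 mg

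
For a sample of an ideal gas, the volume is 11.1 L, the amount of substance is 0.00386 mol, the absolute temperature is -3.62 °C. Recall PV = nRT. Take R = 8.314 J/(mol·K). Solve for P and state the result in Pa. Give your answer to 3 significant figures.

779 Pa

From the ideal-gas law: P = nRT/V.
V = 11.1 L = 0.01110 m³; n = 0.00386 mol; T = -3.62 °C = 269.5 K; R = 8.314 J/(mol·K).
P = 779.3 Pa  (the unit combination reduces to kg/(m·s²) = Pa)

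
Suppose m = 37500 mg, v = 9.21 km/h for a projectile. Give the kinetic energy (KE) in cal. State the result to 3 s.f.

0.0293 cal

KE is given directly by: KE = ½mv².
m = 37500 mg = 0.03750 kg; v = 9.21 km/h = 2.558 m/s.
KE = 0.1227 J  (the unit combination reduces to kg·m²/s² = J)
0.1227 J × (1 cal / 4.184 J) = 0.02933 cal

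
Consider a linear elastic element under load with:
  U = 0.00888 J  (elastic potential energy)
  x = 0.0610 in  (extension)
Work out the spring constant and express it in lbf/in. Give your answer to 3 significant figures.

Solving U = ½k·x² for k: k = 2U/x².
U = 0.00888 J; x = 0.0610 in = 0.001549 m.
k = 7398 N/m
7398 N/m × (1 lbf/in / 175.1 N/m) = 42.24 lbf/in

42.2 lbf/in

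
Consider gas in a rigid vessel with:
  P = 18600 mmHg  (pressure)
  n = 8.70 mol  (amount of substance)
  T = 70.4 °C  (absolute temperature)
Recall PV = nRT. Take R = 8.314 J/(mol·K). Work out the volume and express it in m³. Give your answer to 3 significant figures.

0.0100 m³

From the ideal-gas law: V = nRT/P.
P = 18600 mmHg = 2.480×10^6 Pa; n = 8.70 mol; T = 70.4 °C = 343.5 K; R = 8.314 J/(mol·K).
V = 0.01002 m³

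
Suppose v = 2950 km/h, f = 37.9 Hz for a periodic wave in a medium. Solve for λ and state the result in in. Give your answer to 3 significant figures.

851 in

Rearranging: λ = v/f.
v = 2950 km/h = 819.4 m/s; f = 37.9 Hz.
λ = 21.62 m
21.62 m × (1 in / 0.02540 m) = 851.2 in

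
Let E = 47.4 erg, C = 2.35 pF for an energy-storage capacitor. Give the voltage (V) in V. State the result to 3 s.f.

2010 V

Solving E = ½C·V² for V: V = √(2E/C).
E = 47.4 erg = 4.740×10^-6 J; C = 2.35 pF = 2.350×10^-12 F.
V = 2008 V  (the unit combination reduces to kg·m²/(A·s³) = V)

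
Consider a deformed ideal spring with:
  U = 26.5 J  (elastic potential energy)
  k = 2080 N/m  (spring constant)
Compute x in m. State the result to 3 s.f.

0.160 m

Rearranging: x = √(2U/k).
U = 26.5 J; k = 2080 N/m.
x = 0.1596 m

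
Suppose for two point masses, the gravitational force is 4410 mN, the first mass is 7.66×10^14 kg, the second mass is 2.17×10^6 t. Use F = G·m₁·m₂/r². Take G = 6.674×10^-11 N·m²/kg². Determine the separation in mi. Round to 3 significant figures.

3120 mi

From Newton's law of gravitation: r = √(G·m₁m₂/F).
F = 4410 mN = 4.410 N; m₁ = 7.66×10^14 kg; m₂ = 2.17×10^6 t = 2.170×10^9 kg; G = 6.674×10^-11 N·m²/kg².
r = 5.016×10^6 m
5.016×10^6 m × (1 mi / 1609 m) = 3117 mi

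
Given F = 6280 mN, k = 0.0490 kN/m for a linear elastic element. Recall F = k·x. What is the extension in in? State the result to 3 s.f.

5.05 in

From Hooke's law: x = F/k.
F = 6280 mN = 6.280 N; k = 0.0490 kN/m = 49.00 N/m.
x = 0.1282 m
0.1282 m × (1 in / 0.02540 m) = 5.046 in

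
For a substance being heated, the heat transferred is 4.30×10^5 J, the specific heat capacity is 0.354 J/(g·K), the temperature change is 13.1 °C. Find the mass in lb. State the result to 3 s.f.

Rearranging Q = m·c·ΔT for m: m = Q/(c·ΔT).
Q = 4.30×10^5 J; c = 0.354 J/(g·K) = 354.0 J/(kg·K); ΔT = 13.1 °C = 13.10 K.
m = 92.72 kg
92.72 kg × (1 lb / 0.4536 kg) = 204.4 lb

204 lb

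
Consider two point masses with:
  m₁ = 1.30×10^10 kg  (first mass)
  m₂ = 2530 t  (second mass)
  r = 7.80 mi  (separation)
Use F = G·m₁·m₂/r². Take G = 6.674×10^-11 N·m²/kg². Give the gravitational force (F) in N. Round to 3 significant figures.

F is given directly by: F = Gm₁m₂/r².
m₁ = 1.30×10^10 kg; m₂ = 2530 t = 2.530×10^6 kg; r = 7.80 mi = 12553 m; G = 6.674×10^-11 N·m²/kg².
F = 0.01393 N

0.0139 N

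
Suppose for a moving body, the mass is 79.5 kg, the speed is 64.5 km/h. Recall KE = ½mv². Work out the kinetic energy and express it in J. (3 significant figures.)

12800 J

KE is given directly by: KE = ½mv².
m = 79.5 kg; v = 64.5 km/h = 17.92 m/s.
KE = 12760 J  (the unit combination reduces to kg·m²/s² = J)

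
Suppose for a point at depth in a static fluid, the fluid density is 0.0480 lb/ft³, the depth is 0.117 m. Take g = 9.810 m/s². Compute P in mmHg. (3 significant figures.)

0.00662 mmHg

Directly: P = ρgh.
ρ = 0.0480 lb/ft³ = 0.7689 kg/m³; h = 0.117 m; g = 9.810 m/s².
P = 0.8825 Pa  (the unit combination reduces to kg/(m·s²) = Pa)
0.8825 Pa × (1 mmHg / 133.3 Pa) = 0.006619 mmHg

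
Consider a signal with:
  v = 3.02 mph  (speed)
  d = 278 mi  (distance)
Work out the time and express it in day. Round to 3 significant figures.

3.84 day

Rearranging: t = d/v.
v = 3.02 mph = 1.350 m/s; d = 278 mi = 4.474×10^5 m.
t = 3.314×10^5 s
3.314×10^5 s × (1 day / 86400 s) = 3.836 day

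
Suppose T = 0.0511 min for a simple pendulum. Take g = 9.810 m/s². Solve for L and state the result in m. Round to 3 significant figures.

2.34 m

Solving T = 2π√(L/g) for L: L = g·(T/2π)².
T = 0.0511 min = 3.066 s; g = 9.810 m/s².
L = 2.336 m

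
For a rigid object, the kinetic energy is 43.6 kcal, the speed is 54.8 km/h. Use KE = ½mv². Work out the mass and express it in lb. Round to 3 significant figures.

Rearranging KE = ½mv² for m: m = 2·KE/v².
KE = 43.6 kcal = 1.824×10^5 J; v = 54.8 km/h = 15.22 m/s.
m = 1575 kg
1575 kg × (1 lb / 0.4536 kg) = 3471 lb

3470 lb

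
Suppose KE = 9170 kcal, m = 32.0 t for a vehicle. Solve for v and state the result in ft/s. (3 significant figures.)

Rearranging KE = ½mv² for v: v = √(2·KE/m).
KE = 9170 kcal = 3.837×10^7 J; m = 32.0 t = 32000 kg.
v = 48.97 m/s
48.97 m/s × (1 ft/s / 0.3048 m/s) = 160.7 ft/s

161 ft/s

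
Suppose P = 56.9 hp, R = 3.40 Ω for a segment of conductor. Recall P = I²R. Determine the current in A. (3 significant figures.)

112 A

Rearranging P = I²R for I: I = √(P/R).
P = 56.9 hp = 42430 W; R = 3.40 Ω.
I = 111.7 A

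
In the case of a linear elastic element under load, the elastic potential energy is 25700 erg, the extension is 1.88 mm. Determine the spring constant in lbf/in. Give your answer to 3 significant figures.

Rearranging U = ½k·x² for k: k = 2U/x².
U = 25700 erg = 0.002570 J; x = 1.88 mm = 0.001880 m.
k = 1454 N/m
1454 N/m × (1 lbf/in / 175.1 N/m) = 8.304 lbf/in

8.30 lbf/in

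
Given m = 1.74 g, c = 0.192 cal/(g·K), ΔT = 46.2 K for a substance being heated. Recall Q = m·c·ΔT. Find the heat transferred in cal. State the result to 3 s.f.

15.4 cal

Directly: Q = mcΔT.
m = 1.74 g = 0.001740 kg; c = 0.192 cal/(g·K) = 803.3 J/(kg·K); ΔT = 46.2 K.
Q = 64.58 J
64.58 J × (1 cal / 4.184 J) = 15.43 cal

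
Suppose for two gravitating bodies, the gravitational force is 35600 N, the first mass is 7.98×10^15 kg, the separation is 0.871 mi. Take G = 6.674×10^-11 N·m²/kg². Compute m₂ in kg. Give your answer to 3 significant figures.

1.31×10^5 kg

Rearranging: m₂ = F·r²/(G·m₁).
F = 35600 N; m₁ = 7.98×10^15 kg; r = 0.871 mi = 1402 m; G = 6.674×10^-11 N·m²/kg².
m₂ = 1.313×10^5 kg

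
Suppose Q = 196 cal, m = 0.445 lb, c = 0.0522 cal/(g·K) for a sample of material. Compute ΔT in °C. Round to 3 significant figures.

Rearranging Q = m·c·ΔT for ΔT: ΔT = Q/(m·c).
Q = 196 cal = 820.1 J; m = 0.445 lb = 0.2018 kg; c = 0.0522 cal/(g·K) = 218.4 J/(kg·K).
ΔT = 18.60 K
Since 1 °C = 1 K, 18.60 °C.

18.6 °C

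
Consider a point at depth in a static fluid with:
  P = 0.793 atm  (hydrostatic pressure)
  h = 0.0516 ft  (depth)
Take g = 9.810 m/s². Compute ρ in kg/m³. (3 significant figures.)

5.21×10^5 kg/m³

Rearranging: ρ = P/(g·h).
P = 0.793 atm = 80351 Pa; h = 0.0516 ft = 0.01573 m; g = 9.810 m/s².
ρ = 5.208×10^5 kg/m³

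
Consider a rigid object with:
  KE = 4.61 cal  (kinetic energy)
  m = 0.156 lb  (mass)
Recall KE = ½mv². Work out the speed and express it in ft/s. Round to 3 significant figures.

76.6 ft/s

Rearranging KE = ½mv² for v: v = √(2·KE/m).
KE = 4.61 cal = 19.29 J; m = 0.156 lb = 0.07076 kg.
v = 23.35 m/s
23.35 m/s × (1 ft/s / 0.3048 m/s) = 76.60 ft/s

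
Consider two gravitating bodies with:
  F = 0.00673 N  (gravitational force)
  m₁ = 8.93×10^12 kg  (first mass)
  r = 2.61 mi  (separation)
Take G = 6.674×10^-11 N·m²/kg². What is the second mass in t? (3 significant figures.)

From Newton's law of gravitation: m₂ = F·r²/(G·m₁).
F = 0.00673 N; m₁ = 8.93×10^12 kg; r = 2.61 mi = 4200 m; G = 6.674×10^-11 N·m²/kg².
m₂ = 199.2 kg
199.2 kg × (1 t / 1000 kg) = 0.1992 t

0.199 t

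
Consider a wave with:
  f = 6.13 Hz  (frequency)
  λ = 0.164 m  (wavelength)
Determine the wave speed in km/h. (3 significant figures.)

3.62 km/h

v is given directly by: v = fλ.
f = 6.13 Hz; λ = 0.164 m.
v = 1.005 m/s
1.005 m/s × (1 km/h / 0.2778 m/s) = 3.619 km/h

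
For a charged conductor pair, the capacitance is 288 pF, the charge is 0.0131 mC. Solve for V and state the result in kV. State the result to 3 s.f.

45.5 kV

Rearranging: V = Q/C.
C = 288 pF = 2.880×10^-10 F; Q = 0.0131 mC = 1.310×10^-5 C.
V = 45486 V
45486 V × (1 kV / 1000 V) = 45.49 kV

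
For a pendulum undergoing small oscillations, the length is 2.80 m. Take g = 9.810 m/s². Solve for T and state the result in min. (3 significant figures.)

Directly: T = 2π√(L/g).
L = 2.80 m; g = 9.810 m/s².
T = 3.357 s
3.357 s × (1 min / 60.00 s) = 0.05595 min

0.0559 min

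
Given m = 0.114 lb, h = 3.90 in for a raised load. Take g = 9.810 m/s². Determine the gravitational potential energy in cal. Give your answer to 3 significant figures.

0.0120 cal

Directly: PE = mgh.
m = 0.114 lb = 0.05171 kg; h = 3.90 in = 0.09906 m; g = 9.810 m/s².
PE = 0.05025 J  (the unit combination reduces to kg·m²/s² = J)
0.05025 J × (1 cal / 4.184 J) = 0.01201 cal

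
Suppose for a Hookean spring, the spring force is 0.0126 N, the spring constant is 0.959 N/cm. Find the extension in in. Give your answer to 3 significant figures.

0.00517 in

Rearranging: x = F/k.
F = 0.0126 N; k = 0.959 N/cm = 95.90 N/m.
x = 1.314×10^-4 m
1.314×10^-4 m × (1 in / 0.02540 m) = 0.005173 in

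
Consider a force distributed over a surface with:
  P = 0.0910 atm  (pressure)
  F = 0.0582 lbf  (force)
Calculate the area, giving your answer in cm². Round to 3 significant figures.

0.281 cm²

Rearranging P = F/A for A: A = F/P.
P = 0.0910 atm = 9221 Pa; F = 0.0582 lbf = 0.2589 N.
A = 2.808×10^-5 m²
2.808×10^-5 m² × (1 cm² / 1.000×10^-4 m²) = 0.2808 cm²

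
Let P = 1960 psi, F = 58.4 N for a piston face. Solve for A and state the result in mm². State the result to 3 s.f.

4.32 mm²

Rearranging P = F/A for A: A = F/P.
P = 1960 psi = 1.351×10^7 Pa; F = 58.4 N.
A = 4.322×10^-6 m²
4.322×10^-6 m² × (1 mm² / 1.000×10^-6 m²) = 4.322 mm²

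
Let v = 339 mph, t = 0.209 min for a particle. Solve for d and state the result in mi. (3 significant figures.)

Rearranging v = d/t for d: d = v·t.
v = 339 mph = 151.5 m/s; t = 0.209 min = 12.54 s.
d = 1900 m
1900 m × (1 mi / 1609 m) = 1.181 mi

1.18 mi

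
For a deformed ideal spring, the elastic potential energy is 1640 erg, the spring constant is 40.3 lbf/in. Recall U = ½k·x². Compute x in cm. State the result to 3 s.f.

0.0216 cm

Rearranging U = ½k·x² for x: x = √(2U/k).
U = 1640 erg = 1.640×10^-4 J; k = 40.3 lbf/in = 7058 N/m.
x = 2.156×10^-4 m
2.156×10^-4 m × (1 cm / 0.01000 m) = 0.02156 cm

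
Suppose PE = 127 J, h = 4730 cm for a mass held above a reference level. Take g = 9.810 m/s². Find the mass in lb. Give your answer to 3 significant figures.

0.603 lb

Rearranging: m = PE/(g·h).
PE = 127 J; h = 4730 cm = 47.30 m; g = 9.810 m/s².
m = 0.2737 kg
0.2737 kg × (1 lb / 0.4536 kg) = 0.6034 lb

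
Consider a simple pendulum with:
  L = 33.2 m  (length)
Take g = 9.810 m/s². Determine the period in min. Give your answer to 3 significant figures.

0.193 min

T is given directly by: T = 2π√(L/g).
L = 33.2 m; g = 9.810 m/s².
T = 11.56 s
11.56 s × (1 min / 60.00 s) = 0.1926 min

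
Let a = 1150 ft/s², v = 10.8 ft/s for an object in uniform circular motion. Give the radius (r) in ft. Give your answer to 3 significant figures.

0.101 ft

Rearranging: r = v²/a.
a = 1150 ft/s² = 350.5 m/s²; v = 10.8 ft/s = 3.292 m/s.
r = 0.03091 m
0.03091 m × (1 ft / 0.3048 m) = 0.1014 ft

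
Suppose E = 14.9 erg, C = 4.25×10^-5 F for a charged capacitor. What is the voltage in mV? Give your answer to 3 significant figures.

265 mV

Rearranging: V = √(2E/C).
E = 14.9 erg = 1.490×10^-6 J; C = 4.25×10^-5 F.
V = 0.2648 V
0.2648 V × (1 mV / 0.001000 V) = 264.8 mV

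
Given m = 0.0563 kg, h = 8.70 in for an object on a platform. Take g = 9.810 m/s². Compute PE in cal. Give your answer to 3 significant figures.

PE is given directly by: PE = mgh.
m = 0.0563 kg; h = 8.70 in = 0.2210 m; g = 9.810 m/s².
PE = 0.1220 J  (the unit combination reduces to kg·m²/s² = J)
0.1220 J × (1 cal / 4.184 J) = 0.02917 cal

0.0292 cal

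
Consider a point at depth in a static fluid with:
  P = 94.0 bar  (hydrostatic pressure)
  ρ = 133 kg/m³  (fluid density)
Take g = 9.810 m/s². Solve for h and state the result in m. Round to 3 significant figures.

Rearranging: h = P/(ρ·g).
P = 94.0 bar = 9.400×10^6 Pa; ρ = 133 kg/m³; g = 9.810 m/s².
h = 7205 m

7200 m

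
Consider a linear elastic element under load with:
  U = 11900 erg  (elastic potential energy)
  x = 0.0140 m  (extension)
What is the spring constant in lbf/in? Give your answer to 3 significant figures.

Rearranging U = ½k·x² for k: k = 2U/x².
U = 11900 erg = 0.001190 J; x = 0.0140 m.
k = 12.14 N/m
12.14 N/m × (1 lbf/in / 175.1 N/m) = 0.06934 lbf/in

0.0693 lbf/in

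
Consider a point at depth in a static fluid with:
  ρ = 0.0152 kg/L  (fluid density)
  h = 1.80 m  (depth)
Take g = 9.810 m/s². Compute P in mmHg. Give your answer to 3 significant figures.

P is given directly by: P = ρgh.
ρ = 0.0152 kg/L = 15.20 kg/m³; h = 1.80 m; g = 9.810 m/s².
P = 268.4 Pa  (the unit combination reduces to kg/(m·s²) = Pa)
268.4 Pa × (1 mmHg / 133.3 Pa) = 2.013 mmHg

2.01 mmHg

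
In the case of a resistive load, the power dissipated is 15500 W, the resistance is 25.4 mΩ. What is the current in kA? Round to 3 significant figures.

0.781 kA

Rearranging: I = √(P/R).
P = 15500 W; R = 25.4 mΩ = 0.02540 Ω.
I = 781.2 A
781.2 A × (1 kA / 1000 A) = 0.7812 kA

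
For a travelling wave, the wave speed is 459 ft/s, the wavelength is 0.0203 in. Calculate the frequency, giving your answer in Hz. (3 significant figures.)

2.71×10^5 Hz

Rearranging v = f·λ for f: f = v/λ.
v = 459 ft/s = 139.9 m/s; λ = 0.0203 in = 5.156×10^-4 m.
f = 2.713×10^5 Hz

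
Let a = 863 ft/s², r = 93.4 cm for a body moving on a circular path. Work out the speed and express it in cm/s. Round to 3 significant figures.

Rearranging: v = √(a·r).
a = 863 ft/s² = 263.0 m/s²; r = 93.4 cm = 0.9340 m.
v = 15.67 m/s
15.67 m/s × (1 cm/s / 0.01000 m/s) = 1567 cm/s

1570 cm/s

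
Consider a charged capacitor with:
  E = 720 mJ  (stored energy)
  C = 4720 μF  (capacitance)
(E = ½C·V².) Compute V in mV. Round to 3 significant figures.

Rearranging: V = √(2E/C).
E = 720 mJ = 0.7200 J; C = 4720 μF = 0.004720 F.
V = 17.47 V
17.47 V × (1 mV / 0.001000 V) = 17467 mV

17500 mV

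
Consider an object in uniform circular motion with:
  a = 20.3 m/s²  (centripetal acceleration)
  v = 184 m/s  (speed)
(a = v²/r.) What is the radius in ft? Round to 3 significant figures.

Solving a = v²/r for r: r = v²/a.
a = 20.3 m/s²; v = 184 m/s.
r = 1668 m
1668 m × (1 ft / 0.3048 m) = 5472 ft

5470 ft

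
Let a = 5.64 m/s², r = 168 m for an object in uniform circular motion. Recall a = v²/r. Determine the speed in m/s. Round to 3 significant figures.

Rearranging a = v²/r for v: v = √(a·r).
a = 5.64 m/s²; r = 168 m.
v = 30.78 m/s

30.8 m/s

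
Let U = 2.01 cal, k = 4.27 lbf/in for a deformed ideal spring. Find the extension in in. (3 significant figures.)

Solving U = ½k·x² for x: x = √(2U/k).
U = 2.01 cal = 8.410 J; k = 4.27 lbf/in = 747.8 N/m.
x = 0.1500 m
0.1500 m × (1 in / 0.02540 m) = 5.905 in

5.90 in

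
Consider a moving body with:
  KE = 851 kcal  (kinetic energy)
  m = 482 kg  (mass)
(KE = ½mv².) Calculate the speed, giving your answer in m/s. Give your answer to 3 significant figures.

122 m/s

Solving KE = ½mv² for v: v = √(2·KE/m).
KE = 851 kcal = 3.561×10^6 J; m = 482 kg.
v = 121.5 m/s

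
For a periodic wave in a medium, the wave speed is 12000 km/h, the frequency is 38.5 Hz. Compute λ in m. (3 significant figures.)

Solving v = f·λ for λ: λ = v/f.
v = 12000 km/h = 3333 m/s; f = 38.5 Hz.
λ = 86.58 m

86.6 m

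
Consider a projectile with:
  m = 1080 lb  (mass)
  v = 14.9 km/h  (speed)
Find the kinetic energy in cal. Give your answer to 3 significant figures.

Directly: KE = ½mv².
m = 1080 lb = 489.9 kg; v = 14.9 km/h = 4.139 m/s.
KE = 4196 J
4196 J × (1 cal / 4.184 J) = 1003 cal

1000 cal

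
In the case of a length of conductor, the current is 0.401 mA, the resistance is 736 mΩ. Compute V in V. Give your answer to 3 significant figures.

2.95×10^-4 V

V is given directly by: V = IR.
I = 0.401 mA = 4.010×10^-4 A; R = 736 mΩ = 0.7360 Ω.
V = 2.951×10^-4 V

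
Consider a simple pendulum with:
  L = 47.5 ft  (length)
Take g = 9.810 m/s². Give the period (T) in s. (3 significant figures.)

T is given directly by: T = 2π√(L/g).
L = 47.5 ft = 14.48 m; g = 9.810 m/s².
T = 7.633 s

7.63 s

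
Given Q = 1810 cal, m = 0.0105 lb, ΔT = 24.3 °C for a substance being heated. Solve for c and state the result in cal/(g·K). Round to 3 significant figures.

Solving Q = m·c·ΔT for c: c = Q/(m·ΔT).
Q = 1810 cal = 7573 J; m = 0.0105 lb = 0.004763 kg; ΔT = 24.3 °C = 24.30 K.
c = 65435 J/(kg·K)
65435 J/(kg·K) × (1 cal/(g·K) / 4184 J/(kg·K)) = 15.64 cal/(g·K)

15.6 cal/(g·K)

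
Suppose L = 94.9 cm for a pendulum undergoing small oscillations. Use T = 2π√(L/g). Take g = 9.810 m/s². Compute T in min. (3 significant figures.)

0.0326 min

Directly: T = 2π√(L/g).
L = 94.9 cm = 0.9490 m; g = 9.810 m/s².
T = 1.954 s
1.954 s × (1 min / 60.00 s) = 0.03257 min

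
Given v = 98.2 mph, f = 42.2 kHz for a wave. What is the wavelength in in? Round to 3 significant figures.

Rearranging: λ = v/f.
v = 98.2 mph = 43.90 m/s; f = 42.2 kHz = 42200 Hz.
λ = 0.001040 m
0.001040 m × (1 in / 0.02540 m) = 0.04096 in

0.0410 in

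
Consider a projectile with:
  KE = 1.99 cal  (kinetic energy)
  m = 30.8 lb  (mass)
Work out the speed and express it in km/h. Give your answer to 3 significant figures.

3.93 km/h

Rearranging KE = ½mv² for v: v = √(2·KE/m).
KE = 1.99 cal = 8.326 J; m = 30.8 lb = 13.97 kg.
v = 1.092 m/s
1.092 m/s × (1 km/h / 0.2778 m/s) = 3.930 km/h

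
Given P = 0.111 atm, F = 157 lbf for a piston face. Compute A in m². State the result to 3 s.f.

Rearranging: A = F/P.
P = 0.111 atm = 11247 Pa; F = 157 lbf = 698.4 N.
A = 0.06209 m²

0.0621 m²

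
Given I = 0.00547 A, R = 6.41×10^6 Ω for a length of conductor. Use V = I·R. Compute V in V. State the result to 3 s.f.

35100 V

From Ohm's law: V = IR.
I = 0.00547 A; R = 6.41×10^6 Ω.
V = 35063 V  (the unit combination reduces to kg·m²/(A·s³) = V)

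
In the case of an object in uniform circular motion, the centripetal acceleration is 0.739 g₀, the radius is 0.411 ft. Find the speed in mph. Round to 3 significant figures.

2.13 mph

Rearranging a = v²/r for v: v = √(a·r).
a = 0.739 g₀ = 7.247 m/s²; r = 0.411 ft = 0.1253 m.
v = 0.9528 m/s
0.9528 m/s × (1 mph / 0.4470 m/s) = 2.131 mph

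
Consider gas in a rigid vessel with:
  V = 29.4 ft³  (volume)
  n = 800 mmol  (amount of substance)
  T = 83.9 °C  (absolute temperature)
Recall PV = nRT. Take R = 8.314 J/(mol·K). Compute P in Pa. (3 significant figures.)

2850 Pa

From the ideal-gas law: P = nRT/V.
V = 29.4 ft³ = 0.8325 m³; n = 800 mmol = 0.8000 mol; T = 83.9 °C = 357.0 K; R = 8.314 J/(mol·K).
P = 2853 Pa  (the unit combination reduces to kg/(m·s²) = Pa)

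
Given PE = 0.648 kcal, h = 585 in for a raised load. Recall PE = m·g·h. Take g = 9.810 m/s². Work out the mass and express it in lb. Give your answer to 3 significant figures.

Rearranging: m = PE/(g·h).
PE = 0.648 kcal = 2711 J; h = 585 in = 14.86 m; g = 9.810 m/s².
m = 18.60 kg
18.60 kg × (1 lb / 0.4536 kg) = 41.01 lb

41.0 lb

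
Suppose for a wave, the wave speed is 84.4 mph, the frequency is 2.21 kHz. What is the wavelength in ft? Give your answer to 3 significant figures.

0.0560 ft

Rearranging: λ = v/f.
v = 84.4 mph = 37.73 m/s; f = 2.21 kHz = 2210 Hz.
λ = 0.01707 m
0.01707 m × (1 ft / 0.3048 m) = 0.05601 ft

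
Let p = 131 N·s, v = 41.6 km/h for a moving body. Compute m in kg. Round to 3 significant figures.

11.3 kg

Rearranging p = m·v for m: m = p/v.
p = 131 N·s = 131.0 kg·m/s; v = 41.6 km/h = 11.56 m/s.
m = 11.34 kg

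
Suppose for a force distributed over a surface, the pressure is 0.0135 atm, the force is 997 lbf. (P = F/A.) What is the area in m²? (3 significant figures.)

Rearranging: A = F/P.
P = 0.0135 atm = 1368 Pa; F = 997 lbf = 4435 N.
A = 3.242 m²

3.24 m²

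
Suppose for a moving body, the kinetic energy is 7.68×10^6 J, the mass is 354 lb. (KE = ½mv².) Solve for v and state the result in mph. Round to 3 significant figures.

692 mph

Rearranging KE = ½mv² for v: v = √(2·KE/m).
KE = 7.68×10^6 J; m = 354 lb = 160.6 kg.
v = 309.3 m/s
309.3 m/s × (1 mph / 0.4470 m/s) = 691.9 mph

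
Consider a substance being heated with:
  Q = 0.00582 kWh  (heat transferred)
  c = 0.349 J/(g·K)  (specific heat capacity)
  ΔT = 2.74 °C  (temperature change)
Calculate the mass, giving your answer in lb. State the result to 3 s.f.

Rearranging: m = Q/(c·ΔT).
Q = 0.00582 kWh = 20952 J; c = 0.349 J/(g·K) = 349.0 J/(kg·K); ΔT = 2.74 °C = 2.740 K.
m = 21.91 kg
21.91 kg × (1 lb / 0.4536 kg) = 48.30 lb

48.3 lb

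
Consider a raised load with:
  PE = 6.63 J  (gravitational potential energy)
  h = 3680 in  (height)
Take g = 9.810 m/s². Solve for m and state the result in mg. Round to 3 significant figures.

Solving PE = m·g·h for m: m = PE/(g·h).
PE = 6.63 J; h = 3680 in = 93.47 m; g = 9.810 m/s².
m = 0.007230 kg
0.007230 kg × (1 mg / 1.000×10^-6 kg) = 7230 mg

7230 mg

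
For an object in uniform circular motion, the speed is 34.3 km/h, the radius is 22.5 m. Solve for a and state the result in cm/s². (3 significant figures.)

a is given directly by: a = v²/r.
v = 34.3 km/h = 9.528 m/s; r = 22.5 m.
a = 4.035 m/s²
4.035 m/s² × (1 cm/s² / 0.01000 m/s²) = 403.5 cm/s²

403 cm/s²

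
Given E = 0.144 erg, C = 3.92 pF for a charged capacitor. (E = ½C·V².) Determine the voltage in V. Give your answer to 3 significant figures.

Rearranging: V = √(2E/C).
E = 0.144 erg = 1.440×10^-8 J; C = 3.92 pF = 3.920×10^-12 F.
V = 85.71 V  (the unit combination reduces to kg·m²/(A·s³) = V)

85.7 V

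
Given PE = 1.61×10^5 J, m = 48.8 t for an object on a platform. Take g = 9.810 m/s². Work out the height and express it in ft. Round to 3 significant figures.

1.10 ft

Rearranging: h = PE/(m·g).
PE = 1.61×10^5 J; m = 48.8 t = 48800 kg; g = 9.810 m/s².
h = 0.3363 m
0.3363 m × (1 ft / 0.3048 m) = 1.103 ft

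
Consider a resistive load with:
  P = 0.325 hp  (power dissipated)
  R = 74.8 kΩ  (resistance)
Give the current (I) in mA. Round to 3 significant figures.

56.9 mA

Rearranging: I = √(P/R).
P = 0.325 hp = 242.4 W; R = 74.8 kΩ = 74800 Ω.
I = 0.05692 A
0.05692 A × (1 mA / 0.001000 A) = 56.92 mA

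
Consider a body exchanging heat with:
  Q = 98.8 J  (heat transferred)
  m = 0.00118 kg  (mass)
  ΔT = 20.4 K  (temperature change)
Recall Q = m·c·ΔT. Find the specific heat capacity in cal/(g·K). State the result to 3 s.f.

0.981 cal/(g·K)

Rearranging: c = Q/(m·ΔT).
Q = 98.8 J; m = 0.00118 kg; ΔT = 20.4 K.
c = 4104 J/(kg·K)
4104 J/(kg·K) × (1 cal/(g·K) / 4184 J/(kg·K)) = 0.9810 cal/(g·K)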